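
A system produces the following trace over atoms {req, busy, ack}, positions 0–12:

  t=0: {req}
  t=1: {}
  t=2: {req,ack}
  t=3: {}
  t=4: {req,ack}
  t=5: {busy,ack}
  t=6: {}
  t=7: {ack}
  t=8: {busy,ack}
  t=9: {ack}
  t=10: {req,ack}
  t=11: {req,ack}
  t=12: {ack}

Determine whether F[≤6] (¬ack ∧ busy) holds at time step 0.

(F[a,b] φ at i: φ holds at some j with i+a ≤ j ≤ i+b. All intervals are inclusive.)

Does not hold

Check (¬ack ∧ busy) at each j in [0,6]:
  j=0: false
  j=1: false
  j=2: false
  j=3: false
  j=4: false
  j=5: false
  j=6: false
No position in the window satisfies it → formula fails.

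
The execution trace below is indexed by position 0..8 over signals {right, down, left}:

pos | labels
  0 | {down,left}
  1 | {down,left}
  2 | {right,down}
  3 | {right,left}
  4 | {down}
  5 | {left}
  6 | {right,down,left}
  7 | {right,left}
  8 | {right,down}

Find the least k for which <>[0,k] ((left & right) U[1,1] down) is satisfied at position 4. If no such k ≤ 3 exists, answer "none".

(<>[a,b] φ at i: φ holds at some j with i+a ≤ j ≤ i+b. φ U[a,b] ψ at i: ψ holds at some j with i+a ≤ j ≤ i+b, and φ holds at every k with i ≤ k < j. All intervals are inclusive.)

Scan j = 4,5,… for ((left & right) U[1,1] down):
  j=4: fails
  j=5: fails
  j=6: fails
  j=7: holds
First hit at j=7, so smallest k = 7-4 = 3.

3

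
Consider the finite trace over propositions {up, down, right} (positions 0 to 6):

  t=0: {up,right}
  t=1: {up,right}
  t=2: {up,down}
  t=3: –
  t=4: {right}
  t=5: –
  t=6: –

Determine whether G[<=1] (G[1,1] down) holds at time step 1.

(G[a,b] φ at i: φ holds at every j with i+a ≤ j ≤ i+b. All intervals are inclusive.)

Check G[1,1] down at every j in [1,2]:
  j=1: holds on [2,2]
  j=2: fails at 3
Fails at j=2 → formula fails.

No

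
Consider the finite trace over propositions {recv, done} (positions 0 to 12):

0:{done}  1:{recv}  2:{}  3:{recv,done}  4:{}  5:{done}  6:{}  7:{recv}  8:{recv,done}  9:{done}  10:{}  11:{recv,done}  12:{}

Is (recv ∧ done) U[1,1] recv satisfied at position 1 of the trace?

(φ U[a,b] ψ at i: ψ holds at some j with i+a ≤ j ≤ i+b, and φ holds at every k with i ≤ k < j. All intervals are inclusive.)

Does not hold

Need some j in [2,2] with recv, and (recv ∧ done) at every k in [1,j-1].
  j=2: recv false.
No j in the window works → until fails.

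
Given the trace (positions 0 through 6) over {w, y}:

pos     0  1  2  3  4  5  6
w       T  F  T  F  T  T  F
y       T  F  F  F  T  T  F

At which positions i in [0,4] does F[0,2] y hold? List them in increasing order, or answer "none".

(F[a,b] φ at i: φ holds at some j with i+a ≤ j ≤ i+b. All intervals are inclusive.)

0, 2, 3, 4

Evaluate at each i in [0,4]:
  i=0: ✓ (witness j=0)
  i=1: ✗ (none in [1,3])
  i=2: ✓ (witness j=4)
  i=3: ✓ (witness j=4)
  i=4: ✓ (witness j=4)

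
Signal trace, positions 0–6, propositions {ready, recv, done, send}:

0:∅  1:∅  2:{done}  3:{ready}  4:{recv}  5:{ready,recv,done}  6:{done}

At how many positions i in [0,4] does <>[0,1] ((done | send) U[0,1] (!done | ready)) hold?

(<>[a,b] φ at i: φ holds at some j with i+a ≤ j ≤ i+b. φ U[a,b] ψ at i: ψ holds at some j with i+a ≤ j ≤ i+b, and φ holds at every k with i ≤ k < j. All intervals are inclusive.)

5

Evaluate at each i in [0,4]:
  i=0: ✓ (witness j=0)
  i=1: ✓ (witness j=1)
  i=2: ✓ (witness j=2)
  i=3: ✓ (witness j=3)
  i=4: ✓ (witness j=4)
Positions where it holds: {0, 1, 2, 3, 4} → 5.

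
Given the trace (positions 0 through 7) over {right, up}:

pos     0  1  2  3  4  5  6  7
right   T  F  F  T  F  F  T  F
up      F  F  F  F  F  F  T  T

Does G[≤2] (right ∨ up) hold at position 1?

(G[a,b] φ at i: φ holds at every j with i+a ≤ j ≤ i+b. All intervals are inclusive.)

Check (right ∨ up) at every j in [1,3]:
  j=1: false
  j=2: false
  j=3: true
Fails at j=1 → formula fails.

False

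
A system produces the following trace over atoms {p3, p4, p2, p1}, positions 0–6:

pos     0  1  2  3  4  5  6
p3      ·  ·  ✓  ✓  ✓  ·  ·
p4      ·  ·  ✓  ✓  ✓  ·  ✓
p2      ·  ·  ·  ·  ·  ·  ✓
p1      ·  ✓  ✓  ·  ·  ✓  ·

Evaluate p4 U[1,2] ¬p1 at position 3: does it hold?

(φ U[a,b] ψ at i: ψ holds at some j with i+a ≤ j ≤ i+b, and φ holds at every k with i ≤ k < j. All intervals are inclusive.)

True

Need some j in [4,5] with ¬p1, and p4 at every k in [3,j-1].
  j=4: ¬p1 holds; p4 holds at every k in [3,3] → satisfied.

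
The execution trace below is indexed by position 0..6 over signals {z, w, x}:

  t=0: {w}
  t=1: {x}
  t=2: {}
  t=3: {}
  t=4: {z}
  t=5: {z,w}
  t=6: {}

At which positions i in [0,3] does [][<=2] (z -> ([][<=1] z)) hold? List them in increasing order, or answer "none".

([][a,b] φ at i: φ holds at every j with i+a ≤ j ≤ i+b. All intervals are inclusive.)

Evaluate at each i in [0,3]:
  i=0: ✓ (all of [0,2])
  i=1: ✓ (all of [1,3])
  i=2: ✓ (all of [2,4])
  i=3: ✗ (fails at j=5)

0, 1, 2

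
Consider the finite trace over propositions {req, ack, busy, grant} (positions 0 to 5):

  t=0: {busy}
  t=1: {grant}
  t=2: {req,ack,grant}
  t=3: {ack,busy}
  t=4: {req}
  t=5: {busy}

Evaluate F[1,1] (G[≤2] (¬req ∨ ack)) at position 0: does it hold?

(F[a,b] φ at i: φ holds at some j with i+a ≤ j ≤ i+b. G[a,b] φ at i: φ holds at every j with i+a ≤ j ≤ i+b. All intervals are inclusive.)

True

Check G[≤2] (¬req ∨ ack) at each j in [1,1]:
  j=1: holds on [1,3]
Found at j=1 → formula holds.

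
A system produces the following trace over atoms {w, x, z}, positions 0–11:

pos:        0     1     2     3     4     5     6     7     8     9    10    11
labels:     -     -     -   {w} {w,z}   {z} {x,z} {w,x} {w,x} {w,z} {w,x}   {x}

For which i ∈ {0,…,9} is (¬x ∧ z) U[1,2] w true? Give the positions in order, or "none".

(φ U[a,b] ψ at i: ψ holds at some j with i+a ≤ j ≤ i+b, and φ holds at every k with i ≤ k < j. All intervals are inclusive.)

9

Evaluate at each i in [0,9]:
  i=0: ✗ (no rhs in [1,2])
  i=1: ✗ (lhs fails at k=1 before rhs at j=3)
  i=2: ✗ (lhs fails at k=2 before rhs at j=3)
  i=3: ✗ (lhs fails at k=3 before rhs at j=4)
  i=4: ✗ (no rhs in [5,6])
  i=5: ✗ (lhs fails at k=6 before rhs at j=7)
  i=6: ✗ (lhs fails at k=6 before rhs at j=7)
  i=7: ✗ (lhs fails at k=7 before rhs at j=8)
  i=8: ✗ (lhs fails at k=8 before rhs at j=9)
  i=9: ✓ (rhs at j=10; lhs holds on [9,9])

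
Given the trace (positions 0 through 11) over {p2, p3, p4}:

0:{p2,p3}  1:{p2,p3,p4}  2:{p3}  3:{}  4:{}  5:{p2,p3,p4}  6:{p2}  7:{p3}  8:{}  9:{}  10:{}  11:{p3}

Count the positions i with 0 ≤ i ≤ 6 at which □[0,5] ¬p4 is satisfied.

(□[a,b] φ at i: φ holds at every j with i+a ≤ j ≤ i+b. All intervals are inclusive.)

1

Evaluate at each i in [0,6]:
  i=0: ✗ (fails at j=1)
  i=1: ✗ (fails at j=1)
  i=2: ✗ (fails at j=5)
  i=3: ✗ (fails at j=5)
  i=4: ✗ (fails at j=5)
  i=5: ✗ (fails at j=5)
  i=6: ✓ (all of [6,11])
Positions where it holds: {6} → 1.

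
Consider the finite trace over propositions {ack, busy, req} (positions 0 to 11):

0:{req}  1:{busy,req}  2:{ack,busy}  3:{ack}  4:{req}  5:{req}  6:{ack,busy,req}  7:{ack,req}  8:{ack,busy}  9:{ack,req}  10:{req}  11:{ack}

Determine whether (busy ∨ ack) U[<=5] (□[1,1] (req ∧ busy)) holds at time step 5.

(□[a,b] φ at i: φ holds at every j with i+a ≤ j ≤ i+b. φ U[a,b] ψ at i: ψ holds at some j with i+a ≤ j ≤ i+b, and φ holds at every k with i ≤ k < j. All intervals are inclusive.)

Need some j in [5,10] with □[1,1] (req ∧ busy), and (busy ∨ ack) at every k in [5,j-1].
  j=5: □[1,1] (req ∧ busy) holds; no prefix to check → satisfied.

Yes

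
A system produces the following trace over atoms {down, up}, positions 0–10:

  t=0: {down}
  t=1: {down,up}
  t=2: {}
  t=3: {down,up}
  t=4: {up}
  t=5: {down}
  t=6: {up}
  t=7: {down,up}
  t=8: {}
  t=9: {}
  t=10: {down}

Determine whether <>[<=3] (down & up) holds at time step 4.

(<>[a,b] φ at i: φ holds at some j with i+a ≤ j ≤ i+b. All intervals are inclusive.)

Holds

Check (down & up) at each j in [4,7]:
  j=4: false
  j=5: false
  j=6: false
  j=7: true
Found at j=7 → formula holds.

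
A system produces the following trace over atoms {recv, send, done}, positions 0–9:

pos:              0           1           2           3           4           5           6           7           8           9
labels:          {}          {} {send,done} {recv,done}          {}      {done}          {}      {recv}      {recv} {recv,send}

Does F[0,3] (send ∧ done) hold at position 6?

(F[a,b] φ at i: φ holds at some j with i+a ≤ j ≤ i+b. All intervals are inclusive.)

Check (send ∧ done) at each j in [6,9]:
  j=6: false
  j=7: false
  j=8: false
  j=9: false
No position in the window satisfies it → formula fails.

False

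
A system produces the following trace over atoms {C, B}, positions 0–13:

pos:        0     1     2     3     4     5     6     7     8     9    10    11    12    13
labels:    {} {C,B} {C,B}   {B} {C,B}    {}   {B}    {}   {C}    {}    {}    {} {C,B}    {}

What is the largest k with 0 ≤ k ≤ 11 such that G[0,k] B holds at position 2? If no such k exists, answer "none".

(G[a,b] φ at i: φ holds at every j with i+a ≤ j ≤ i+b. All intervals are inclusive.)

2

B must hold from j=2 onward; find where it first fails.
  j=2: holds
  j=3: holds
  j=4: holds
  j=5: fails
Holds on [2,4], so largest k = 2.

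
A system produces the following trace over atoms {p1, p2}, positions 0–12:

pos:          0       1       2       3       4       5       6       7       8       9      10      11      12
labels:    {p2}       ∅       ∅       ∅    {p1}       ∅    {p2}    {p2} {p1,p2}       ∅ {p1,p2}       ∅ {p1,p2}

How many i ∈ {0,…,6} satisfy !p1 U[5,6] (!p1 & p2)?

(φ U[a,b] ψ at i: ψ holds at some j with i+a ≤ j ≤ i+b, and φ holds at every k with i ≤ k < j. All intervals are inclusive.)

0

Evaluate at each i in [0,6]:
  i=0: ✗ (lhs fails at k=4 before rhs at j=6)
  i=1: ✗ (lhs fails at k=4 before rhs at j=6)
  i=2: ✗ (lhs fails at k=4 before rhs at j=7)
  i=3: ✗ (no rhs in [8,9])
  i=4: ✗ (no rhs in [9,10])
  i=5: ✗ (no rhs in [10,11])
  i=6: ✗ (no rhs in [11,12])
Positions where it holds: {} → 0.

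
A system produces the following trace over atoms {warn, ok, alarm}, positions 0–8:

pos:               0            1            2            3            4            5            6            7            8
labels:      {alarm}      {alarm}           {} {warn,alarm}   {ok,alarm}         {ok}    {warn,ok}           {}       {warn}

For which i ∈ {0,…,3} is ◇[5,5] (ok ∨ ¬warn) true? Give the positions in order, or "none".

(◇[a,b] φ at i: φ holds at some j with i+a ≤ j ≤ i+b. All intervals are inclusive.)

Evaluate at each i in [0,3]:
  i=0: ✓ (witness j=5)
  i=1: ✓ (witness j=6)
  i=2: ✓ (witness j=7)
  i=3: ✗ (none in [8,8])

0, 1, 2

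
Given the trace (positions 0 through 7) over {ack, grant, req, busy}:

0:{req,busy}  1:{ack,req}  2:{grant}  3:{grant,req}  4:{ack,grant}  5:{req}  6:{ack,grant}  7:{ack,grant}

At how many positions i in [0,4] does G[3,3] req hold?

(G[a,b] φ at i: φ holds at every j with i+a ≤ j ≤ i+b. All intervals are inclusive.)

2

Evaluate at each i in [0,4]:
  i=0: ✓ (all of [3,3])
  i=1: ✗ (fails at j=4)
  i=2: ✓ (all of [5,5])
  i=3: ✗ (fails at j=6)
  i=4: ✗ (fails at j=7)
Positions where it holds: {0, 2} → 2.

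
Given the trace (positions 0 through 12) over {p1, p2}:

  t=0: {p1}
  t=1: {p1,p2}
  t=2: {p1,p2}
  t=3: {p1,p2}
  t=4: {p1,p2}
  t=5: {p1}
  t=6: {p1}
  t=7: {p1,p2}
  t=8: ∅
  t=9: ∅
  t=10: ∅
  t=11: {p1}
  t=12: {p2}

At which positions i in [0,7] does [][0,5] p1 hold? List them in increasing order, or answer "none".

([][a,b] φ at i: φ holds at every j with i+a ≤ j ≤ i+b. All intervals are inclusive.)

Evaluate at each i in [0,7]:
  i=0: ✓ (all of [0,5])
  i=1: ✓ (all of [1,6])
  i=2: ✓ (all of [2,7])
  i=3: ✗ (fails at j=8)
  i=4: ✗ (fails at j=8)
  i=5: ✗ (fails at j=8)
  i=6: ✗ (fails at j=8)
  i=7: ✗ (fails at j=8)

0, 1, 2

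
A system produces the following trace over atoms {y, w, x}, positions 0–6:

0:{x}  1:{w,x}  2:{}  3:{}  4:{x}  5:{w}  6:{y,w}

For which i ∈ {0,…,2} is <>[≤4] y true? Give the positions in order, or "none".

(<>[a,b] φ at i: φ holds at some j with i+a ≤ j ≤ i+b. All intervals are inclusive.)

Evaluate at each i in [0,2]:
  i=0: ✗ (none in [0,4])
  i=1: ✗ (none in [1,5])
  i=2: ✓ (witness j=6)

2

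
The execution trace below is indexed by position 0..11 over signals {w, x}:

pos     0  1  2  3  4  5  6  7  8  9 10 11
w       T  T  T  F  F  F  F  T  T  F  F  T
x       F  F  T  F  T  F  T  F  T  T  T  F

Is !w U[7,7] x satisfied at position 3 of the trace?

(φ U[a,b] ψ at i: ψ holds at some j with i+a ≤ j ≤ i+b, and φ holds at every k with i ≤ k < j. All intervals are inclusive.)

Need some j in [10,10] with x, and !w at every k in [3,j-1].
  j=10: x holds, but !w fails at k=7 → not this j.
No j in the window works → until fails.

False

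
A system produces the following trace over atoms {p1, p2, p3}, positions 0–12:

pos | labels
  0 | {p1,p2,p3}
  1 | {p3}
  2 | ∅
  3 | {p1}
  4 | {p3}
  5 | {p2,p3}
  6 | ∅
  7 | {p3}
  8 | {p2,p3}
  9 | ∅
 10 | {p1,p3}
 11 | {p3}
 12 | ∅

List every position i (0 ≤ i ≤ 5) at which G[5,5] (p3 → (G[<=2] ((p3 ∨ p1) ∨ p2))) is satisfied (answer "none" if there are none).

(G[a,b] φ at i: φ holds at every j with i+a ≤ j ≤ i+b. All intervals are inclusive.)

1, 4

Evaluate at each i in [0,5]:
  i=0: ✗ (fails at j=5)
  i=1: ✓ (all of [6,6])
  i=2: ✗ (fails at j=7)
  i=3: ✗ (fails at j=8)
  i=4: ✓ (all of [9,9])
  i=5: ✗ (fails at j=10)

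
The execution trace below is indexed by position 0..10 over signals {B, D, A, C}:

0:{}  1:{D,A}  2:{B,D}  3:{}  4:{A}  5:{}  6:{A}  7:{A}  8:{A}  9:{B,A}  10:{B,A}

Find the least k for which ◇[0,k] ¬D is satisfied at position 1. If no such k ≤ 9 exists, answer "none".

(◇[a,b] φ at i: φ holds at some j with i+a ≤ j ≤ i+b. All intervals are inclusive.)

2

Scan j = 1,2,… for ¬D:
  j=1: fails
  j=2: fails
  j=3: holds
First hit at j=3, so smallest k = 3-1 = 2.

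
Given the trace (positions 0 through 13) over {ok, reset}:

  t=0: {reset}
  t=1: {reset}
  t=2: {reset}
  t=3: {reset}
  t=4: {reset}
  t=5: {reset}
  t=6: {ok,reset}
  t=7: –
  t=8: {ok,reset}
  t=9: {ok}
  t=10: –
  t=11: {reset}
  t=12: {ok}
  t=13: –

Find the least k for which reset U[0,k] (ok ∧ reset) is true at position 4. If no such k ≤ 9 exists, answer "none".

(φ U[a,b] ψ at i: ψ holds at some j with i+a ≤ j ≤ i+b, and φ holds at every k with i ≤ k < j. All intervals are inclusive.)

2

Need earliest j ≥ 4 with (ok ∧ reset), and reset at every k in [4,j-1].
  j=4: rhs fails.
  j=5: rhs fails.
  j=6: rhs holds; lhs holds on [4,5]. k = 2.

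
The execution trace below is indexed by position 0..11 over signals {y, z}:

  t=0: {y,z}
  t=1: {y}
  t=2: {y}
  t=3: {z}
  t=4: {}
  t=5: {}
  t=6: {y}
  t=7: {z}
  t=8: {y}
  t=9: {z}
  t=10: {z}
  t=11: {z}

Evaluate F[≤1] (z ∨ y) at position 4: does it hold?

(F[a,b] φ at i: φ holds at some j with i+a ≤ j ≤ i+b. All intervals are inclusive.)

No

Check (z ∨ y) at each j in [4,5]:
  j=4: false
  j=5: false
No position in the window satisfies it → formula fails.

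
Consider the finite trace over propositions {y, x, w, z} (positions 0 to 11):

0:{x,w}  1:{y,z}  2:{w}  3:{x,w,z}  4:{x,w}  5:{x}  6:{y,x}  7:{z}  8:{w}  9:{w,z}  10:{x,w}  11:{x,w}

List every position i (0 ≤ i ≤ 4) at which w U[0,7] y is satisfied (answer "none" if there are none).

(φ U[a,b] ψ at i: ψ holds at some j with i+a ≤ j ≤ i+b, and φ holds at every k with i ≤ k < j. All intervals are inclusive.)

Evaluate at each i in [0,4]:
  i=0: ✓ (rhs at j=1; lhs holds on [0,0])
  i=1: ✓ (rhs at j=1)
  i=2: ✗ (lhs fails at k=5 before rhs at j=6)
  i=3: ✗ (lhs fails at k=5 before rhs at j=6)
  i=4: ✗ (lhs fails at k=5 before rhs at j=6)

0, 1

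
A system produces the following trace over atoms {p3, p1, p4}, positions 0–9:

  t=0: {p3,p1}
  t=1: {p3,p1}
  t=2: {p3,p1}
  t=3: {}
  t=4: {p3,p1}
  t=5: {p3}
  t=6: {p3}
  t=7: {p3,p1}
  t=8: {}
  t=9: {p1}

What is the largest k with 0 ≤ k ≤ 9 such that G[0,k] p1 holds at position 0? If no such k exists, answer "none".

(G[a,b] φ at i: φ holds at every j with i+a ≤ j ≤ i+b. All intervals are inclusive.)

2

p1 must hold from j=0 onward; find where it first fails.
  j=0: holds
  j=1: holds
  j=2: holds
  j=3: fails
Holds on [0,2], so largest k = 2.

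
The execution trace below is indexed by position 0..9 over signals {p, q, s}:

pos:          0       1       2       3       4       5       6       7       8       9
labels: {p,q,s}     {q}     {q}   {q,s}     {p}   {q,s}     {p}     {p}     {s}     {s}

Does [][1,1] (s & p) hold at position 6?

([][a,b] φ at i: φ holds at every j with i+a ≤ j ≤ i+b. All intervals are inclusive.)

Check (s & p) at every j in [7,7]:
  j=7: false
Fails at j=7 → formula fails.

No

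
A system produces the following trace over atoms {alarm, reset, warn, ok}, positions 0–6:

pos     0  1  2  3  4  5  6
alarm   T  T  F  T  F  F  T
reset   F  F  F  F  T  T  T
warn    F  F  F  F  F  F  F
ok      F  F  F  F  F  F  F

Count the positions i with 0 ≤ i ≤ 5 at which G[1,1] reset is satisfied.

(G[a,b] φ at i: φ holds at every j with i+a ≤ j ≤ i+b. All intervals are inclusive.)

3

Evaluate at each i in [0,5]:
  i=0: ✗ (fails at j=1)
  i=1: ✗ (fails at j=2)
  i=2: ✗ (fails at j=3)
  i=3: ✓ (all of [4,4])
  i=4: ✓ (all of [5,5])
  i=5: ✓ (all of [6,6])
Positions where it holds: {3, 4, 5} → 3.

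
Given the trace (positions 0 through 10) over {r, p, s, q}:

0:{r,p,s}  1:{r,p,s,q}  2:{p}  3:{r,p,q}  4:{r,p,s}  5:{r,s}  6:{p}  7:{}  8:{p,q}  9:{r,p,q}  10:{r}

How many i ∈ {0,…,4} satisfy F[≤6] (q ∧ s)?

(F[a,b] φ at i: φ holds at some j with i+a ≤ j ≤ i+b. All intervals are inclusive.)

2

Evaluate at each i in [0,4]:
  i=0: ✓ (witness j=1)
  i=1: ✓ (witness j=1)
  i=2: ✗ (none in [2,8])
  i=3: ✗ (none in [3,9])
  i=4: ✗ (none in [4,10])
Positions where it holds: {0, 1} → 2.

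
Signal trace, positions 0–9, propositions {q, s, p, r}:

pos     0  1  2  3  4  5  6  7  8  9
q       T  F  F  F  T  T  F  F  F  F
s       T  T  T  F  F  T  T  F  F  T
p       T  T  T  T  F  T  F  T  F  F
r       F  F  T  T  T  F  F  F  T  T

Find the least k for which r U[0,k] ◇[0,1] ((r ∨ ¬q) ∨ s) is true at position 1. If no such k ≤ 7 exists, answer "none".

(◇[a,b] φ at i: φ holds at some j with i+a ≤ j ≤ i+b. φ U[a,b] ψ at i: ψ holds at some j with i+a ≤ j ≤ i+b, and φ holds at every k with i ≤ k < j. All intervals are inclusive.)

0

Need earliest j ≥ 1 with ◇[0,1] ((r ∨ ¬q) ∨ s), and r at every k in [1,j-1].
  j=1: rhs holds (empty prefix). k = 0.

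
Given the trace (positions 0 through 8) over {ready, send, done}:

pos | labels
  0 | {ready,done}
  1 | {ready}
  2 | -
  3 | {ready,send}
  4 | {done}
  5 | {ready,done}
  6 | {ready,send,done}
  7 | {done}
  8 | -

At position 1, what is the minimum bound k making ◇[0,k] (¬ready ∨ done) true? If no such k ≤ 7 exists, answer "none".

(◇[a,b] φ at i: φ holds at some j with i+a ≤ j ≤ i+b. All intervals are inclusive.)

Scan j = 1,2,… for (¬ready ∨ done):
  j=1: fails
  j=2: holds
First hit at j=2, so smallest k = 2-1 = 1.

1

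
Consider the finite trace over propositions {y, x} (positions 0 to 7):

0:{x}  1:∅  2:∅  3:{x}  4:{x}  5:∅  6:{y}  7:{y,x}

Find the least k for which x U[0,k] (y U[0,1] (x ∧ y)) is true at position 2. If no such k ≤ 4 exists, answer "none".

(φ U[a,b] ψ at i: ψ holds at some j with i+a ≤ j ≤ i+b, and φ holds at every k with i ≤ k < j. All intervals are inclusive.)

none

Need earliest j ≥ 2 with (y U[0,1] (x ∧ y)), and x at every k in [2,j-1].
  j=2: rhs fails.
  j=3: rhs fails.
  j=4: rhs fails.
  j=5: rhs fails.
  j=6: rhs holds but lhs fails at k=2.
No witness within the range → none.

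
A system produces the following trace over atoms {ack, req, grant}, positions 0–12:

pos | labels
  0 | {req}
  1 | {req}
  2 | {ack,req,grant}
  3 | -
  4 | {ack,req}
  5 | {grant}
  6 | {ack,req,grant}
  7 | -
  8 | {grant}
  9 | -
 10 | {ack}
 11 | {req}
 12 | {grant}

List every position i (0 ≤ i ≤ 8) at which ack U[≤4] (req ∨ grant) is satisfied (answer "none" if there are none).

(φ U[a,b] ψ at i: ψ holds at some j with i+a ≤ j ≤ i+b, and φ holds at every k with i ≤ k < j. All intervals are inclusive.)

Evaluate at each i in [0,8]:
  i=0: ✓ (rhs at j=0)
  i=1: ✓ (rhs at j=1)
  i=2: ✓ (rhs at j=2)
  i=3: ✗ (lhs fails at k=3 before rhs at j=4)
  i=4: ✓ (rhs at j=4)
  i=5: ✓ (rhs at j=5)
  i=6: ✓ (rhs at j=6)
  i=7: ✗ (lhs fails at k=7 before rhs at j=8)
  i=8: ✓ (rhs at j=8)

0, 1, 2, 4, 5, 6, 8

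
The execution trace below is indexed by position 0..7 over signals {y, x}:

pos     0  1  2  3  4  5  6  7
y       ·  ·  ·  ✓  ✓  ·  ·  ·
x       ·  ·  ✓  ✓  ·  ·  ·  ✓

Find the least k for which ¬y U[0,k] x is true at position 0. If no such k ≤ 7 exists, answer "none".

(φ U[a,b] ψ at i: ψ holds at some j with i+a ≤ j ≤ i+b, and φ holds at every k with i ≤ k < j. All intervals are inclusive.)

2

Need earliest j ≥ 0 with x, and ¬y at every k in [0,j-1].
  j=0: rhs fails.
  j=1: rhs fails.
  j=2: rhs holds; lhs holds on [0,1]. k = 2.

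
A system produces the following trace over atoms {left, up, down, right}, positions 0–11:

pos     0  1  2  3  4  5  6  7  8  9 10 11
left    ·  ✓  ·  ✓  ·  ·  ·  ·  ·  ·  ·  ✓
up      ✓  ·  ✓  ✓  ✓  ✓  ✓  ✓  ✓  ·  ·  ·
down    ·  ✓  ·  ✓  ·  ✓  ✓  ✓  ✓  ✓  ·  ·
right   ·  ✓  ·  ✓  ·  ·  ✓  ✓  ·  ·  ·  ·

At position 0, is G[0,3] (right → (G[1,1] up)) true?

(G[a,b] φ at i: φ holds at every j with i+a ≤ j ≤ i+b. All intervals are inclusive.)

Yes

Check (right → (G[1,1] up)) at every j in [0,3]:
  j=0: antecedent false → ✓
  j=1: antecedent true; consequent holds on [2,2] → ✓
  j=2: antecedent false → ✓
  j=3: antecedent true; consequent holds on [4,4] → ✓
All positions satisfy it → formula holds.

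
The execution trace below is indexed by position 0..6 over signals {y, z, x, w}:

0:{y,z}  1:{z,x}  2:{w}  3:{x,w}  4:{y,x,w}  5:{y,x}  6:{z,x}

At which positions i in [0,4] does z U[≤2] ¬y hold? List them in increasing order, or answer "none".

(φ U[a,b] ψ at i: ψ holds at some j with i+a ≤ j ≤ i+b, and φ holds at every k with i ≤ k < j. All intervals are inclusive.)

Evaluate at each i in [0,4]:
  i=0: ✓ (rhs at j=1; lhs holds on [0,0])
  i=1: ✓ (rhs at j=1)
  i=2: ✓ (rhs at j=2)
  i=3: ✓ (rhs at j=3)
  i=4: ✗ (lhs fails at k=4 before rhs at j=6)

0, 1, 2, 3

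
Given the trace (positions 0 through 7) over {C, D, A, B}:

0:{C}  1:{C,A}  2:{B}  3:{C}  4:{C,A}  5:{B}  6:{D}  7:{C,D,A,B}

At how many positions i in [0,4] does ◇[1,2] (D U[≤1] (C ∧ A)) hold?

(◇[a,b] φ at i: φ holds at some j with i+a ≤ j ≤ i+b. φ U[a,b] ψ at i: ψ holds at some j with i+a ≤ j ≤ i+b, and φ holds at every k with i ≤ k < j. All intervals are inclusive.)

4

Evaluate at each i in [0,4]:
  i=0: ✓ (witness j=1)
  i=1: ✗ (none in [2,3])
  i=2: ✓ (witness j=4)
  i=3: ✓ (witness j=4)
  i=4: ✓ (witness j=6)
Positions where it holds: {0, 2, 3, 4} → 4.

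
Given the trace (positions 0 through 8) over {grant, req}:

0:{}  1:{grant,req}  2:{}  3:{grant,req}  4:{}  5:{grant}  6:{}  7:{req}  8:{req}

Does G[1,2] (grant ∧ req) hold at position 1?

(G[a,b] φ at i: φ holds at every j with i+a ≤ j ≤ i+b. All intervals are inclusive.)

Does not hold

Check (grant ∧ req) at every j in [2,3]:
  j=2: false
  j=3: true
Fails at j=2 → formula fails.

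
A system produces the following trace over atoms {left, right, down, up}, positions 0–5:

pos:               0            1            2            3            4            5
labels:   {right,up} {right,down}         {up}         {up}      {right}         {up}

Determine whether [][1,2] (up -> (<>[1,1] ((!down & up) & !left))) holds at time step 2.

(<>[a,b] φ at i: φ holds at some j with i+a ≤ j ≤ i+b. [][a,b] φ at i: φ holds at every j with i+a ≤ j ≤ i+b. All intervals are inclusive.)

Check (up -> (<>[1,1] ((!down & up) & !left))) at every j in [3,4]:
  j=3: antecedent true; consequent fails (none in [4,4]) → ✗
  j=4: antecedent false → ✓
Fails at j=3 → formula fails.

Does not hold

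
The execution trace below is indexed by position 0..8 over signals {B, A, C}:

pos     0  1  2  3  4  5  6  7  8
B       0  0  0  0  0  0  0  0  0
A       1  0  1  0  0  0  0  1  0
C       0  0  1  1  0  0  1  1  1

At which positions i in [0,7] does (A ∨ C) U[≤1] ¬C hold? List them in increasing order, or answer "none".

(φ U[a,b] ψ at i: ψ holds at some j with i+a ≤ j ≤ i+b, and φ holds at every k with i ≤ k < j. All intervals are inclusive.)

0, 1, 3, 4, 5

Evaluate at each i in [0,7]:
  i=0: ✓ (rhs at j=0)
  i=1: ✓ (rhs at j=1)
  i=2: ✗ (no rhs in [2,3])
  i=3: ✓ (rhs at j=4; lhs holds on [3,3])
  i=4: ✓ (rhs at j=4)
  i=5: ✓ (rhs at j=5)
  i=6: ✗ (no rhs in [6,7])
  i=7: ✗ (no rhs in [7,8])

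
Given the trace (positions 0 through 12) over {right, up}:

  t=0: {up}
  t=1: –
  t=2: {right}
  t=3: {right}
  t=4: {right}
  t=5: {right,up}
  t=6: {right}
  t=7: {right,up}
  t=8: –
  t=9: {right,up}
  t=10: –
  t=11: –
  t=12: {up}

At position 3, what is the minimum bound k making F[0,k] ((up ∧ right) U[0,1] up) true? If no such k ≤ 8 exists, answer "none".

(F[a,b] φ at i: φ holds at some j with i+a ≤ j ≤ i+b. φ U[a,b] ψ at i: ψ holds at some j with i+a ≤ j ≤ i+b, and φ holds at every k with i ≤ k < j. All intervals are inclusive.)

Scan j = 3,4,… for ((up ∧ right) U[0,1] up):
  j=3: fails
  j=4: fails
  j=5: holds
First hit at j=5, so smallest k = 5-3 = 2.

2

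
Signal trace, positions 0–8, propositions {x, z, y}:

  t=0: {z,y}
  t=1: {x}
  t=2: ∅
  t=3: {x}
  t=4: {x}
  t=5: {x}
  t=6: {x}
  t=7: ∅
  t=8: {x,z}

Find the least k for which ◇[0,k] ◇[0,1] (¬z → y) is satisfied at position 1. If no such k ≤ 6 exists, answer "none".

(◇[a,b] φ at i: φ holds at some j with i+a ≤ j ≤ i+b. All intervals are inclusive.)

Scan j = 1,2,… for ◇[0,1] (¬z → y):
  j=1: fails
  j=2: fails
  j=3: fails
  j=4: fails
  j=5: fails
  j=6: fails
  j=7: holds
First hit at j=7, so smallest k = 7-1 = 6.

6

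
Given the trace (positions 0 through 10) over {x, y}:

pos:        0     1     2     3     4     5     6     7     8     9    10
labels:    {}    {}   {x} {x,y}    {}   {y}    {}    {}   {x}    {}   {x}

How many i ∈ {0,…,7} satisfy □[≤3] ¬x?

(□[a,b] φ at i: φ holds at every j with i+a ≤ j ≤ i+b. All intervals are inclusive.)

Evaluate at each i in [0,7]:
  i=0: ✗ (fails at j=2)
  i=1: ✗ (fails at j=2)
  i=2: ✗ (fails at j=2)
  i=3: ✗ (fails at j=3)
  i=4: ✓ (all of [4,7])
  i=5: ✗ (fails at j=8)
  i=6: ✗ (fails at j=8)
  i=7: ✗ (fails at j=8)
Positions where it holds: {4} → 1.

1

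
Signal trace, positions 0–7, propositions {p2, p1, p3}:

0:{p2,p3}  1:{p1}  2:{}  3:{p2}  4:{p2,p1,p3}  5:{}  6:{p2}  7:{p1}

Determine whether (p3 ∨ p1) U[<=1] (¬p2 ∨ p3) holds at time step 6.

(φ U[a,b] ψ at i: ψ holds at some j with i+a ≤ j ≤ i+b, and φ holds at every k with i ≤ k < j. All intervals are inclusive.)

Need some j in [6,7] with (¬p2 ∨ p3), and (p3 ∨ p1) at every k in [6,j-1].
  j=6: (¬p2 ∨ p3) false.
  j=7: (¬p2 ∨ p3) holds, but (p3 ∨ p1) fails at k=6 → not this j.
No j in the window works → until fails.

False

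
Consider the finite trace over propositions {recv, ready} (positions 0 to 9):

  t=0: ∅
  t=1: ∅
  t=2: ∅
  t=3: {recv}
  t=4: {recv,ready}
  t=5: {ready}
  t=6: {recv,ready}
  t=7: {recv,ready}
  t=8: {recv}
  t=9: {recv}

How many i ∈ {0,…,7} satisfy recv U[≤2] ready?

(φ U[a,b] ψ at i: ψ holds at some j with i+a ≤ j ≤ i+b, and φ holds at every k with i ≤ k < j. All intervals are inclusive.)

5

Evaluate at each i in [0,7]:
  i=0: ✗ (no rhs in [0,2])
  i=1: ✗ (no rhs in [1,3])
  i=2: ✗ (lhs fails at k=2 before rhs at j=4)
  i=3: ✓ (rhs at j=4; lhs holds on [3,3])
  i=4: ✓ (rhs at j=4)
  i=5: ✓ (rhs at j=5)
  i=6: ✓ (rhs at j=6)
  i=7: ✓ (rhs at j=7)
Positions where it holds: {3, 4, 5, 6, 7} → 5.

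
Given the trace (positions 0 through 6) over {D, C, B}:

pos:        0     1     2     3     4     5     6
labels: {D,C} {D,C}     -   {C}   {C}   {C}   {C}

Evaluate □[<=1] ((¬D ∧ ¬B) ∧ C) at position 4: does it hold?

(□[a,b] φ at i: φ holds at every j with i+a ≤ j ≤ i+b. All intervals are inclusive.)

True

Check ((¬D ∧ ¬B) ∧ C) at every j in [4,5]:
  j=4: true
  j=5: true
All positions satisfy it → formula holds.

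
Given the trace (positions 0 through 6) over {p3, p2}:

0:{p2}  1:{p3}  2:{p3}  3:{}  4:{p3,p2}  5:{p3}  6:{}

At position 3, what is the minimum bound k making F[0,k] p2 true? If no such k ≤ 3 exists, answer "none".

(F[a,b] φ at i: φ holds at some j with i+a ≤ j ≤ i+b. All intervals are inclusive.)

Scan j = 3,4,… for p2:
  j=3: fails
  j=4: holds
First hit at j=4, so smallest k = 4-3 = 1.

1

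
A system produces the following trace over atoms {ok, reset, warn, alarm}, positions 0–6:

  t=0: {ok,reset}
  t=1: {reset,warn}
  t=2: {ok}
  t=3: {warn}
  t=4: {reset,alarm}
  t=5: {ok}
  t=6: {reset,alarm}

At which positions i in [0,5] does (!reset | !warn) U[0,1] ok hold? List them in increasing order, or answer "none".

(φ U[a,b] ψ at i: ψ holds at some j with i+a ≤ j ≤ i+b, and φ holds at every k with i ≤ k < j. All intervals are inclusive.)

0, 2, 4, 5

Evaluate at each i in [0,5]:
  i=0: ✓ (rhs at j=0)
  i=1: ✗ (lhs fails at k=1 before rhs at j=2)
  i=2: ✓ (rhs at j=2)
  i=3: ✗ (no rhs in [3,4])
  i=4: ✓ (rhs at j=5; lhs holds on [4,4])
  i=5: ✓ (rhs at j=5)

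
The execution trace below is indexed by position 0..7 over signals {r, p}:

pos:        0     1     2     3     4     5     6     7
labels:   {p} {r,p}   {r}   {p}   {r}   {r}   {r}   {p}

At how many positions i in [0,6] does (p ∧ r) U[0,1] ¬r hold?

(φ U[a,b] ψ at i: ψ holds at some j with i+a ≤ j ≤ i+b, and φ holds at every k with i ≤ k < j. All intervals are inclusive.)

2

Evaluate at each i in [0,6]:
  i=0: ✓ (rhs at j=0)
  i=1: ✗ (no rhs in [1,2])
  i=2: ✗ (lhs fails at k=2 before rhs at j=3)
  i=3: ✓ (rhs at j=3)
  i=4: ✗ (no rhs in [4,5])
  i=5: ✗ (no rhs in [5,6])
  i=6: ✗ (lhs fails at k=6 before rhs at j=7)
Positions where it holds: {0, 3} → 2.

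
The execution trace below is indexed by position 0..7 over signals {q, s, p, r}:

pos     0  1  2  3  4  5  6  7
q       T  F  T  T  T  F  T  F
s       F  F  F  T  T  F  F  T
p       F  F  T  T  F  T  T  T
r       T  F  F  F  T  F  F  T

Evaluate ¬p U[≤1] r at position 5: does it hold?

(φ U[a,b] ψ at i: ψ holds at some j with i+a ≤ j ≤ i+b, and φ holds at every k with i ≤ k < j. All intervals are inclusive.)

Need some j in [5,6] with r, and ¬p at every k in [5,j-1].
  j=5: r false.
  j=6: r false.
No j in the window works → until fails.

No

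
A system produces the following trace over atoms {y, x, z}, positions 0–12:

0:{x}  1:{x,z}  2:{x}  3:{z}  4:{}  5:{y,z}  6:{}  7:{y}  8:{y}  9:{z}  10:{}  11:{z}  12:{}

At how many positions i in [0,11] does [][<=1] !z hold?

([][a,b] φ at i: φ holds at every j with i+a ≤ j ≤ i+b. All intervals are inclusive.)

2

Evaluate at each i in [0,11]:
  i=0: ✗ (fails at j=1)
  i=1: ✗ (fails at j=1)
  i=2: ✗ (fails at j=3)
  i=3: ✗ (fails at j=3)
  i=4: ✗ (fails at j=5)
  i=5: ✗ (fails at j=5)
  i=6: ✓ (all of [6,7])
  i=7: ✓ (all of [7,8])
  i=8: ✗ (fails at j=9)
  i=9: ✗ (fails at j=9)
  i=10: ✗ (fails at j=11)
  i=11: ✗ (fails at j=11)
Positions where it holds: {6, 7} → 2.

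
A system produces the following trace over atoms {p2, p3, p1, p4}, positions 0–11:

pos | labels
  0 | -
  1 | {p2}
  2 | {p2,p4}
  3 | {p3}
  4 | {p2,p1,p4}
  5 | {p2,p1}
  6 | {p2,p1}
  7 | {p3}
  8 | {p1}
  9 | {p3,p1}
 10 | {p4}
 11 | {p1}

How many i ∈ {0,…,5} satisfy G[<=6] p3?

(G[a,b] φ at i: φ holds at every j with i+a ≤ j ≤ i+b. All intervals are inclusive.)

0

Evaluate at each i in [0,5]:
  i=0: ✗ (fails at j=0)
  i=1: ✗ (fails at j=1)
  i=2: ✗ (fails at j=2)
  i=3: ✗ (fails at j=4)
  i=4: ✗ (fails at j=4)
  i=5: ✗ (fails at j=5)
Positions where it holds: {} → 0.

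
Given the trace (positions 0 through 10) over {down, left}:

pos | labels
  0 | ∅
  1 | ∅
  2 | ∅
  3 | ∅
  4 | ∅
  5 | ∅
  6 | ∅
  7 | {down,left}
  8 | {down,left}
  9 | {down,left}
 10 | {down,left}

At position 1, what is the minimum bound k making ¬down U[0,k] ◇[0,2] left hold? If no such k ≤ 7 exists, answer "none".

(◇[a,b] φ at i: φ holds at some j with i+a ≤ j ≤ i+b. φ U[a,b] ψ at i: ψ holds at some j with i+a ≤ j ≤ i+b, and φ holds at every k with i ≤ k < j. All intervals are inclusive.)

4

Need earliest j ≥ 1 with ◇[0,2] left, and ¬down at every k in [1,j-1].
  j=1: rhs fails.
  j=2: rhs fails.
  j=3: rhs fails.
  j=4: rhs fails.
  j=5: rhs holds; lhs holds on [1,4]. k = 4.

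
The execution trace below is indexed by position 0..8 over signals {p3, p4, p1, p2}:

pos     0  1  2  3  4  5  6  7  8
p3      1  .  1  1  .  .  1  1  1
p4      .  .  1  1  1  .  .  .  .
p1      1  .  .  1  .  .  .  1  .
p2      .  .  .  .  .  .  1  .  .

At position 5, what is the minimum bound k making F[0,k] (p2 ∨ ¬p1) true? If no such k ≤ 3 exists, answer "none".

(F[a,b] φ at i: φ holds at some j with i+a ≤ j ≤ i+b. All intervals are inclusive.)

0

Scan j = 5,6,… for (p2 ∨ ¬p1):
  j=5: holds
First hit at j=5, so smallest k = 5-5 = 0.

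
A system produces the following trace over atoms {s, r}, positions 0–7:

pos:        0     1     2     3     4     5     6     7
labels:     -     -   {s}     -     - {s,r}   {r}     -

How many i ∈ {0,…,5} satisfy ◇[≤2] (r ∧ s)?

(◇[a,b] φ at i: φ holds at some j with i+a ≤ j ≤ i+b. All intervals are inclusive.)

3

Evaluate at each i in [0,5]:
  i=0: ✗ (none in [0,2])
  i=1: ✗ (none in [1,3])
  i=2: ✗ (none in [2,4])
  i=3: ✓ (witness j=5)
  i=4: ✓ (witness j=5)
  i=5: ✓ (witness j=5)
Positions where it holds: {3, 4, 5} → 3.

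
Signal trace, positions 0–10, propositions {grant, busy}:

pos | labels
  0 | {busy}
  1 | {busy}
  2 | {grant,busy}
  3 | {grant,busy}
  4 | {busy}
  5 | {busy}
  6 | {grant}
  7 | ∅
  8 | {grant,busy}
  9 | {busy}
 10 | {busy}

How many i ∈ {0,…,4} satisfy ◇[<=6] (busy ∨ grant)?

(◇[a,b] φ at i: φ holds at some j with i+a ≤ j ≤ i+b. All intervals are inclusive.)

Evaluate at each i in [0,4]:
  i=0: ✓ (witness j=0)
  i=1: ✓ (witness j=1)
  i=2: ✓ (witness j=2)
  i=3: ✓ (witness j=3)
  i=4: ✓ (witness j=4)
Positions where it holds: {0, 1, 2, 3, 4} → 5.

5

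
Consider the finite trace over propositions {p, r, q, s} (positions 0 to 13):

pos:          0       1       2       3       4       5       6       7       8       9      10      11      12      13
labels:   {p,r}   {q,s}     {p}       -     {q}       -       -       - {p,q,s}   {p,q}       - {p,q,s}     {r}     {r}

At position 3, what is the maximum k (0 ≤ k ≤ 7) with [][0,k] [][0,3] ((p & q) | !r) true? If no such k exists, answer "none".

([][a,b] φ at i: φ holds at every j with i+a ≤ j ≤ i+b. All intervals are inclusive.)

5

[][0,3] ((p & q) | !r) must hold from j=3 onward; find where it first fails.
  j=3: holds
  j=4: holds
  j=5: holds
  j=6: holds
  j=7: holds
  j=8: holds
  j=9: fails
Holds on [3,8], so largest k = 5.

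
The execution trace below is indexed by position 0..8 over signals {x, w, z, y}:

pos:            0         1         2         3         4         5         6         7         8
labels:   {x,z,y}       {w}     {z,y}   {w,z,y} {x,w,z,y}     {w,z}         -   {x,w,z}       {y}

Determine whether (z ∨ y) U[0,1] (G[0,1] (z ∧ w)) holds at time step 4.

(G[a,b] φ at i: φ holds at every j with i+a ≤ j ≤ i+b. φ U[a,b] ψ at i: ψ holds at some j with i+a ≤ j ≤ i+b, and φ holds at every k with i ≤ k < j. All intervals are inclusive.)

Holds

Need some j in [4,5] with G[0,1] (z ∧ w), and (z ∨ y) at every k in [4,j-1].
  j=4: G[0,1] (z ∧ w) holds; no prefix to check → satisfied.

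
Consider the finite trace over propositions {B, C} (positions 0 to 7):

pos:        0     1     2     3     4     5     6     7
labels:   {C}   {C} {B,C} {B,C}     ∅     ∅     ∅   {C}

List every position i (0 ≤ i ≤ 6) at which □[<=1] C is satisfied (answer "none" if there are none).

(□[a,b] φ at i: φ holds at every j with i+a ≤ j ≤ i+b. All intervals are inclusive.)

0, 1, 2

Evaluate at each i in [0,6]:
  i=0: ✓ (all of [0,1])
  i=1: ✓ (all of [1,2])
  i=2: ✓ (all of [2,3])
  i=3: ✗ (fails at j=4)
  i=4: ✗ (fails at j=4)
  i=5: ✗ (fails at j=5)
  i=6: ✗ (fails at j=6)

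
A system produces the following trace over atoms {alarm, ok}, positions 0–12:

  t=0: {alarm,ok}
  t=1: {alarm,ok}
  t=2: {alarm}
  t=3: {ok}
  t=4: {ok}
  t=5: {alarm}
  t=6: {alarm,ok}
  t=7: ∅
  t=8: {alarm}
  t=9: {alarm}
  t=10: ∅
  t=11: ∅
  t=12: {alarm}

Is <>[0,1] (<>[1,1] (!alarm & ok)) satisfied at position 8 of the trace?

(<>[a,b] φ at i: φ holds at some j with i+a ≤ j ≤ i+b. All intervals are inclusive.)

No

Check <>[1,1] (!alarm & ok) at each j in [8,9]:
  j=8: fails (none in [9,9])
  j=9: fails (none in [10,10])
No position in the window satisfies it → formula fails.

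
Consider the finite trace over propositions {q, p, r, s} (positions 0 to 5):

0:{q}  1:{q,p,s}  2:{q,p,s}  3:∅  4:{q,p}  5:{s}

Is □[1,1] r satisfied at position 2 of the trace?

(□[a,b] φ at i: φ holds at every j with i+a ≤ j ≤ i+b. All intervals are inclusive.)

Check r at every j in [3,3]:
  j=3: false
Fails at j=3 → formula fails.

Does not hold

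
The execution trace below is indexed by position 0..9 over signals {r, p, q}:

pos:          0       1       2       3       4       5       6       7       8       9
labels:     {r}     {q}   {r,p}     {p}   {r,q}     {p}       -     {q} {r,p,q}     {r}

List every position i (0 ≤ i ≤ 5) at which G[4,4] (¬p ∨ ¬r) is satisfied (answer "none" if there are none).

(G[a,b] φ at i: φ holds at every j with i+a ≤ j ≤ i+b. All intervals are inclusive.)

0, 1, 2, 3, 5

Evaluate at each i in [0,5]:
  i=0: ✓ (all of [4,4])
  i=1: ✓ (all of [5,5])
  i=2: ✓ (all of [6,6])
  i=3: ✓ (all of [7,7])
  i=4: ✗ (fails at j=8)
  i=5: ✓ (all of [9,9])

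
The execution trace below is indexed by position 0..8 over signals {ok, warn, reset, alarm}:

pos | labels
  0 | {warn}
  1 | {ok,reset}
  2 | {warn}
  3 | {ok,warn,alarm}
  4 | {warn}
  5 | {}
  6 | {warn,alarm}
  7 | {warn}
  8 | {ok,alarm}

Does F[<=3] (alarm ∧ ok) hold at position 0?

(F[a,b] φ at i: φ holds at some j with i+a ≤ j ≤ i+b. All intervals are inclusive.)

Check (alarm ∧ ok) at each j in [0,3]:
  j=0: false
  j=1: false
  j=2: false
  j=3: true
Found at j=3 → formula holds.

True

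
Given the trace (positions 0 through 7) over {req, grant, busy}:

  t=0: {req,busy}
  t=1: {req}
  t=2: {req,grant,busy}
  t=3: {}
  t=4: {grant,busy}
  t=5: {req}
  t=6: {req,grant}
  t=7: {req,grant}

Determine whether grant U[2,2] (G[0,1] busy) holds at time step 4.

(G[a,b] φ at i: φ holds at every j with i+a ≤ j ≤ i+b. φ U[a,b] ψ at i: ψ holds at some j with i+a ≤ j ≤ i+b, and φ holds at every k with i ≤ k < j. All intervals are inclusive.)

False

Need some j in [6,6] with G[0,1] busy, and grant at every k in [4,j-1].
  j=6: G[0,1] busy — fails at 6.
No j in the window works → until fails.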